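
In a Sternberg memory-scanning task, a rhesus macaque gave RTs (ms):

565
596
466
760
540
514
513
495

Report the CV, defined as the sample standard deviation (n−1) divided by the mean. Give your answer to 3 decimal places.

0.165

n = 8, Σ = 4449, M = 556.1250
Σ(x−M)² = 58986.875; s = √(58986.875/7) = 91.7970
CV = 91.7970 / 556.1250 = 0.16507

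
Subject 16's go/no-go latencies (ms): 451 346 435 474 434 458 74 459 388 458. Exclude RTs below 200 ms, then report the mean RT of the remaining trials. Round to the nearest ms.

434 ms

Excluded: 74
Retained (n=9): Σ = 3903
Mean = 3903/9 = 433.6667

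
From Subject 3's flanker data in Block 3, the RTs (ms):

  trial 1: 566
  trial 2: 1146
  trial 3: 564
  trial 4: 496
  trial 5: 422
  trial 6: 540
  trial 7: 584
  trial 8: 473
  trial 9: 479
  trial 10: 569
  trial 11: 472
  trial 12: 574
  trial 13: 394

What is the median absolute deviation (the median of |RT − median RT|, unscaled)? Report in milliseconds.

44 ms

Sorted: 394, 422, 472, 473, 479, 496, 540, 564, 566, 569, 574, 584, 1146 → median = 540
|x − 540|: 26, 606, 24, 44, 118, 0, 44, 67, 61, 29, 68, 34, 146
Sorted deviations: 0, 24, 26, 29, 34, 44, 44, 61, 67, 68, 118, 146, 606 → MAD = 44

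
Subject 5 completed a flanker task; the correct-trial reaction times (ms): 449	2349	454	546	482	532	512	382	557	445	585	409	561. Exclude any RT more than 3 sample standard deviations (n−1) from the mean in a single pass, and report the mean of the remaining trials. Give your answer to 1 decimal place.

n = 13, ΣRT = 8263, M = 635.615
Σ(x−M)² = 3227461.08; s = √(3227461.08/12) = 518.609
Cutoffs: 635.615 ± 3·518.609 → [-920.2, 2191.4]
Outside: 2349 → excluded.
Retained (n=12): Σ = 5914, mean = 5914/12 = 492.833

492.8 ms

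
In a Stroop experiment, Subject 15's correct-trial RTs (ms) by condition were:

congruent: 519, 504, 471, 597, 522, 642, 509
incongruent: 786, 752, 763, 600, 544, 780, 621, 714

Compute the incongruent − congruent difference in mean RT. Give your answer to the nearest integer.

M(congruent) = 3764/7 = 537.714
M(incongruent) = 5560/8 = 695.000
Difference = 695.000 − 537.714 = 157.286 ms

157 ms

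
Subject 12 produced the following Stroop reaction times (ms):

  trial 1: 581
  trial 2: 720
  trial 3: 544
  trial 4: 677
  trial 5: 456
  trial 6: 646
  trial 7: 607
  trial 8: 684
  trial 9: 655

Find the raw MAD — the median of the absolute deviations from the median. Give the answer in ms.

39 ms

Sorted: 456, 544, 581, 607, 646, 655, 677, 684, 720 → median = 646
|x − 646|: 65, 74, 102, 31, 190, 0, 39, 38, 9
Sorted deviations: 0, 9, 31, 38, 39, 65, 74, 102, 190 → MAD = 39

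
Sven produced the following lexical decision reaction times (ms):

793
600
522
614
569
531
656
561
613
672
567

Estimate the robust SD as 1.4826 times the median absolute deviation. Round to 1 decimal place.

Sorted: 522, 531, 561, 567, 569, 600, 613, 614, 656, 672, 793 → median = 600
|x − 600| sorted: 0, 13, 14, 31, 33, 39, 56, 69, 72, 78, 193 → MAD = 39
Robust SD ≈ 1.4826 × 39 = 57.821

57.8 ms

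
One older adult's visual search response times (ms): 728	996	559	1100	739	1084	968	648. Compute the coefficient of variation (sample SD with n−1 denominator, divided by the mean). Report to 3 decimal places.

n = 8, Σ = 6822, M = 852.7500
Σ(x−M)² = 305125.500; s = √(305125.500/7) = 208.7806
CV = 208.7806 / 852.7500 = 0.24483

0.245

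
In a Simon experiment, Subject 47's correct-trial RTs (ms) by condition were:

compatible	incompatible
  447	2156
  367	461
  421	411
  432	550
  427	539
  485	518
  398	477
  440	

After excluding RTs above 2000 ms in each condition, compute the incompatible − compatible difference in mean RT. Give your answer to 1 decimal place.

incompatible: exclude 2156
M(compatible) = 3417/8 = 427.125
M(incompatible) = 2956/6 = 492.667
Difference = 492.667 − 427.125 = 65.542 ms

65.5 ms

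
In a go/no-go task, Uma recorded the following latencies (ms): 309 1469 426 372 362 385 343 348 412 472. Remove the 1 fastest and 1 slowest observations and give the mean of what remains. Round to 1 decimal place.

390.0 ms

Sorted: 309, 343, 348, 362, 372, 385, 412, 426, 472, 1469
Drop lowest 1 (309) and highest 1 (1469)
Remaining (n=8): Σ = 3120, mean = 3120/8 = 390.000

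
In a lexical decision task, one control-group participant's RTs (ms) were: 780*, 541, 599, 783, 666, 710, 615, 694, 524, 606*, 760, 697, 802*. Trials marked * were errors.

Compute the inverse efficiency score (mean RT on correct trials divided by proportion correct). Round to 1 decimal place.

856.6 ms

Correct trials (n=10): 541, 599, 783, 666, 710, 615, 694, 524, 760, 697
Mean correct RT = 6589/10 = 658.9000 ms
Proportion correct = 10/13
IES = 658.9000 / (10/13) = 856.570 ms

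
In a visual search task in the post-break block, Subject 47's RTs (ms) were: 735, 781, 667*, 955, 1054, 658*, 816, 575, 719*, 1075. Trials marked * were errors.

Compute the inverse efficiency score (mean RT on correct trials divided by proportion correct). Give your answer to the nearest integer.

Correct trials (n=7): 735, 781, 955, 1054, 816, 575, 1075
Mean correct RT = 5991/7 = 855.8571 ms
Proportion correct = 7/10
IES = 855.8571 / (7/10) = 1222.653 ms

1223 ms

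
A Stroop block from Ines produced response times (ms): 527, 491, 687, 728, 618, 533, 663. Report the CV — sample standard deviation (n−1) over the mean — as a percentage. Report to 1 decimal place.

15.0%

n = 7, Σ = 4247, M = 606.7143
Σ(x−M)² = 49629.429; s = √(49629.429/6) = 90.9482
CV = 90.9482 / 606.7143 = 0.14990 = 14.990%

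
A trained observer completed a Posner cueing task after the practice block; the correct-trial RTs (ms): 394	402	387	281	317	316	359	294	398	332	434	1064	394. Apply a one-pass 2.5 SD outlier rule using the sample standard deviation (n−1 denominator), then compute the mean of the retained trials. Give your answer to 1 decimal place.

n = 13, ΣRT = 5372, M = 413.231
Σ(x−M)² = 485672.31; s = √(485672.31/12) = 201.178
Cutoffs: 413.231 ± 2.5·201.178 → [-89.7, 916.2]
Outside: 1064 → excluded.
Retained (n=12): Σ = 4308, mean = 4308/12 = 359.000

359.0 ms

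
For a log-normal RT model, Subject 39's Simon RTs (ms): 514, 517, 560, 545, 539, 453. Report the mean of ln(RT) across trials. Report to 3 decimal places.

ln(RT): 6.2422, 6.2480, 6.3279, 6.3008, 6.2897, 6.1159
Σ ln(RT) = 37.5246
Mean = 37.5246/6 = 6.25410

6.254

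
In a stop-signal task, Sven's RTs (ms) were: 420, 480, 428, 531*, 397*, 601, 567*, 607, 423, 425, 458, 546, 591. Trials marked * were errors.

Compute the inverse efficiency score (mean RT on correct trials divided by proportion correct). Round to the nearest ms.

Correct trials (n=10): 420, 480, 428, 601, 607, 423, 425, 458, 546, 591
Mean correct RT = 4979/10 = 497.9000 ms
Proportion correct = 10/13
IES = 497.9000 / (10/13) = 647.270 ms

647 ms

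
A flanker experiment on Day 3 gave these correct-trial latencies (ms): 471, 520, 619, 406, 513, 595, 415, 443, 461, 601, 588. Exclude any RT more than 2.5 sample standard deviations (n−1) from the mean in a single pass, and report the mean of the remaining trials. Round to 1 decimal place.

512.0 ms

n = 11, ΣRT = 5632, M = 512.000
Σ(x−M)² = 61788.00; s = √(61788.00/10) = 78.605
Cutoffs: 512.000 ± 2.5·78.605 → [315.5, 708.5]
No RTs fall outside the cutoffs; all 11 retained. Mean = 5632/11 = 512.000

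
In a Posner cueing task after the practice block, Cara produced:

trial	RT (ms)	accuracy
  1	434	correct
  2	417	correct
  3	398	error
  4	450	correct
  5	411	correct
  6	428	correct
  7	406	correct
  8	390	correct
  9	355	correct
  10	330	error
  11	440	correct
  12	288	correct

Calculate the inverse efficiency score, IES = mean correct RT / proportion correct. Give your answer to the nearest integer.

482 ms

Correct trials (n=10): 434, 417, 450, 411, 428, 406, 390, 355, 440, 288
Mean correct RT = 4019/10 = 401.9000 ms
Proportion correct = 10/12
IES = 401.9000 / (10/12) = 482.280 ms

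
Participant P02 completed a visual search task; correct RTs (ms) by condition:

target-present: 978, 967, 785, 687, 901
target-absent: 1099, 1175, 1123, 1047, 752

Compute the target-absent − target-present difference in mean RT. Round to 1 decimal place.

175.6 ms

M(target-present) = 4318/5 = 863.600
M(target-absent) = 5196/5 = 1039.200
Difference = 1039.200 − 863.600 = 175.600 ms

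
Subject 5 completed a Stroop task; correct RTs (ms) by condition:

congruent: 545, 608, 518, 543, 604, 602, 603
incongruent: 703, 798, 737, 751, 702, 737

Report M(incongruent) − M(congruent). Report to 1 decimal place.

M(congruent) = 4023/7 = 574.714
M(incongruent) = 4428/6 = 738.000
Difference = 738.000 − 574.714 = 163.286 ms

163.3 ms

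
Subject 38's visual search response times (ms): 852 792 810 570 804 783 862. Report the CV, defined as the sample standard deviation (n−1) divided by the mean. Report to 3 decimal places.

n = 7, Σ = 5473, M = 781.8571
Σ(x−M)² = 57612.857; s = √(57612.857/6) = 97.9905
CV = 97.9905 / 781.8571 = 0.12533

0.125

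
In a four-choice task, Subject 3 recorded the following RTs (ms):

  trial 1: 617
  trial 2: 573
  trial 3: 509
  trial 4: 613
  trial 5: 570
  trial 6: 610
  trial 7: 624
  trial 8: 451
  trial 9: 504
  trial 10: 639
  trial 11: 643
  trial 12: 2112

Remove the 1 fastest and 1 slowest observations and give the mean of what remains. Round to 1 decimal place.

Sorted: 451, 504, 509, 570, 573, 610, 613, 617, 624, 639, 643, 2112
Drop lowest 1 (451) and highest 1 (2112)
Remaining (n=10): Σ = 5902, mean = 5902/10 = 590.200

590.2 ms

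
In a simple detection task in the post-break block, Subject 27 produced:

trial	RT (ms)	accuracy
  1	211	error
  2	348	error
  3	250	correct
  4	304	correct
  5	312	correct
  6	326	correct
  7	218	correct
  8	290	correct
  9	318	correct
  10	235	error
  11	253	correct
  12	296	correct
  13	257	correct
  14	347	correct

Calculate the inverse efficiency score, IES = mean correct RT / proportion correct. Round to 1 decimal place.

366.9 ms

Correct trials (n=11): 250, 304, 312, 326, 218, 290, 318, 253, 296, 257, 347
Mean correct RT = 3171/11 = 288.2727 ms
Proportion correct = 11/14
IES = 288.2727 / (11/14) = 366.893 ms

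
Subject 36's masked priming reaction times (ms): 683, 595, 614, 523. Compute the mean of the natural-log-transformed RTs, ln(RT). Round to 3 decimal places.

6.399

ln(RT): 6.5265, 6.3886, 6.4200, 6.2596
Σ ln(RT) = 25.5946
Mean = 25.5946/4 = 6.39866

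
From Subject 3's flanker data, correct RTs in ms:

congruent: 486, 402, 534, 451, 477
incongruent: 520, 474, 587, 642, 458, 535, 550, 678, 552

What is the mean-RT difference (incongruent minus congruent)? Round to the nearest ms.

M(congruent) = 2350/5 = 470.000
M(incongruent) = 4996/9 = 555.111
Difference = 555.111 − 470.000 = 85.111 ms

85 ms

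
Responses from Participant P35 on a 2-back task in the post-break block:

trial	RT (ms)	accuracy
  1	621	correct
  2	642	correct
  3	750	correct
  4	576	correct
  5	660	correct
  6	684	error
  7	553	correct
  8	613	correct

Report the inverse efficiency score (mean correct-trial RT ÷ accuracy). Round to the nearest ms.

Correct trials (n=7): 621, 642, 750, 576, 660, 553, 613
Mean correct RT = 4415/7 = 630.7143 ms
Proportion correct = 7/8
IES = 630.7143 / (7/8) = 720.816 ms

721 ms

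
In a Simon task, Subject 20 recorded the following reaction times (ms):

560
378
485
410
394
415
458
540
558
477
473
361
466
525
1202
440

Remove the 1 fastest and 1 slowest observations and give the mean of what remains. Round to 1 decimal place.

Sorted: 361, 378, 394, 410, 415, 440, 458, 466, 473, 477, 485, 525, 540, 558, 560, 1202
Drop lowest 1 (361) and highest 1 (1202)
Remaining (n=14): Σ = 6579, mean = 6579/14 = 469.929

469.9 ms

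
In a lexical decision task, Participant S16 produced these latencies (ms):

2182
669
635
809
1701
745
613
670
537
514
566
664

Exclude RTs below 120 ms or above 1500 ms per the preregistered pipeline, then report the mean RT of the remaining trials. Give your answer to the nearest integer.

642 ms

Excluded: 1701, 2182
Retained (n=10): Σ = 6422
Mean = 6422/10 = 642.2000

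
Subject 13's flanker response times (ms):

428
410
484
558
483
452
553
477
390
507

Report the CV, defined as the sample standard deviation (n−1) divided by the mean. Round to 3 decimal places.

n = 10, Σ = 4742, M = 474.2000
Σ(x−M)² = 28327.600; s = √(28327.600/9) = 56.1027
CV = 56.1027 / 474.2000 = 0.11831

0.118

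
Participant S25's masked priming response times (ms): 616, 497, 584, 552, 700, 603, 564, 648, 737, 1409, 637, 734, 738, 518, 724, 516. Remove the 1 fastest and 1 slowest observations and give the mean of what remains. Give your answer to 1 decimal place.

Sorted: 497, 516, 518, 552, 564, 584, 603, 616, 637, 648, 700, 724, 734, 737, 738, 1409
Drop lowest 1 (497) and highest 1 (1409)
Remaining (n=14): Σ = 8871, mean = 8871/14 = 633.643

633.6 ms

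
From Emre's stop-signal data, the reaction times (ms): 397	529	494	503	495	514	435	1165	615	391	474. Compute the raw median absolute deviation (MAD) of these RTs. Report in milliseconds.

34 ms

Sorted: 391, 397, 435, 474, 494, 495, 503, 514, 529, 615, 1165 → median = 495
|x − 495|: 98, 34, 1, 8, 0, 19, 60, 670, 120, 104, 21
Sorted deviations: 0, 1, 8, 19, 21, 34, 60, 98, 104, 120, 670 → MAD = 34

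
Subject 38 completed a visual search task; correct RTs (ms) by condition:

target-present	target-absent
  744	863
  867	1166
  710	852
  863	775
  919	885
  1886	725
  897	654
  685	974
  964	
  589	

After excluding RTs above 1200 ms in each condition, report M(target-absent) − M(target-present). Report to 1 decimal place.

target-present: exclude 1886
M(target-present) = 7238/9 = 804.222
M(target-absent) = 6894/8 = 861.750
Difference = 861.750 − 804.222 = 57.528 ms

57.5 ms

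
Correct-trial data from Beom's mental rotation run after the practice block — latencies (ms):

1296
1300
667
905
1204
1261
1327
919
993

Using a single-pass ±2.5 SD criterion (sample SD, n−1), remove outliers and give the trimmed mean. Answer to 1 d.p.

1096.9 ms

n = 9, ΣRT = 9872, M = 1096.889
Σ(x−M)² = 436318.89; s = √(436318.89/8) = 233.538
Cutoffs: 1096.889 ± 2.5·233.538 → [513.0, 1680.7]
No RTs fall outside the cutoffs; all 9 retained. Mean = 9872/9 = 1096.889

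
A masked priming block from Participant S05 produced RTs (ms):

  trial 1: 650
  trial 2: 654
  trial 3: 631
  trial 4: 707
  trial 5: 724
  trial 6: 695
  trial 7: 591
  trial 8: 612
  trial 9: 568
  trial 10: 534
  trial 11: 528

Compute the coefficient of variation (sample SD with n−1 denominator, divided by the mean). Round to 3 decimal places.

0.107

n = 11, Σ = 6894, M = 626.7273
Σ(x−M)² = 45158.182; s = √(45158.182/10) = 67.1998
CV = 67.1998 / 626.7273 = 0.10722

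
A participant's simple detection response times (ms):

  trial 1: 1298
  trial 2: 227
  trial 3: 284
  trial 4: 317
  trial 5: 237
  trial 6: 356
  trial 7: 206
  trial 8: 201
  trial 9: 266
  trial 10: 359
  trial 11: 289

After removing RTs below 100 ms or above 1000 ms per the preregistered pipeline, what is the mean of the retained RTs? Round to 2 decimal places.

274.20 ms

Excluded: 1298
Retained (n=10): Σ = 2742
Mean = 2742/10 = 274.2000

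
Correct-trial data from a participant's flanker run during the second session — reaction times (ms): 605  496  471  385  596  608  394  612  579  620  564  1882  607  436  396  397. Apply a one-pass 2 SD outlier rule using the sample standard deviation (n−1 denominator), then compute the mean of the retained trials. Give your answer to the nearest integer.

518 ms

n = 16, ΣRT = 9648, M = 603.000
Σ(x−M)² = 1871654.00; s = √(1871654.00/15) = 353.238
Cutoffs: 603.000 ± 2·353.238 → [-103.5, 1309.5]
Outside: 1882 → excluded.
Retained (n=15): Σ = 7766, mean = 7766/15 = 517.733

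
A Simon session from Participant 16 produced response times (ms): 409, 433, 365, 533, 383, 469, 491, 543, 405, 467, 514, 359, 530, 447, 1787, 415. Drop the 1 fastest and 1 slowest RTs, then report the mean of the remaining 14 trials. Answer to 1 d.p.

Sorted: 359, 365, 383, 405, 409, 415, 433, 447, 467, 469, 491, 514, 530, 533, 543, 1787
Drop lowest 1 (359) and highest 1 (1787)
Remaining (n=14): Σ = 6404, mean = 6404/14 = 457.429

457.4 ms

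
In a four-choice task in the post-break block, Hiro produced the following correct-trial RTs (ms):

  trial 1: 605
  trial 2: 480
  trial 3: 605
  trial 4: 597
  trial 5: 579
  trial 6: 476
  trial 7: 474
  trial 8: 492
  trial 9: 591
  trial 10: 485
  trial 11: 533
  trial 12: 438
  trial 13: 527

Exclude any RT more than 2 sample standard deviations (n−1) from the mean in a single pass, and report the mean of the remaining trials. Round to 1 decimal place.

n = 13, ΣRT = 6882, M = 529.385
Σ(x−M)² = 42359.08; s = √(42359.08/12) = 59.413
Cutoffs: 529.385 ± 2·59.413 → [410.6, 648.2]
No RTs fall outside the cutoffs; all 13 retained. Mean = 6882/13 = 529.385

529.4 ms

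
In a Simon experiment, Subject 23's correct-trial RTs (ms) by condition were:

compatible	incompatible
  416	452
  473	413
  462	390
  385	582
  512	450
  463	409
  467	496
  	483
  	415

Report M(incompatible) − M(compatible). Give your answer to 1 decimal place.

M(compatible) = 3178/7 = 454.000
M(incompatible) = 4090/9 = 454.444
Difference = 454.444 − 454.000 = 0.444 ms

0.4 ms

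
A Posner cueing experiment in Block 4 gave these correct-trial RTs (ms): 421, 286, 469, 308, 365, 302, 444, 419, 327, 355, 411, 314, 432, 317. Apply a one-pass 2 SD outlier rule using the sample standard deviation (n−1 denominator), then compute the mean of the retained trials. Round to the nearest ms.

369 ms

n = 14, ΣRT = 5170, M = 369.286
Σ(x−M)² = 49364.86; s = √(49364.86/13) = 61.622
Cutoffs: 369.286 ± 2·61.622 → [246.0, 492.5]
No RTs fall outside the cutoffs; all 14 retained. Mean = 5170/14 = 369.286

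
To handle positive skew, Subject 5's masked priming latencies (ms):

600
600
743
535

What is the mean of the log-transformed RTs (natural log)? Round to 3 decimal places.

6.422

ln(RT): 6.3969, 6.3969, 6.6107, 6.2823
Σ ln(RT) = 25.6868
Mean = 25.6868/4 = 6.42171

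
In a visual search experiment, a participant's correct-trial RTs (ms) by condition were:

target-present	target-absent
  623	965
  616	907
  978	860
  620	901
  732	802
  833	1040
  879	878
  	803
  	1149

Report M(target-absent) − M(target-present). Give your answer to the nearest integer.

M(target-present) = 5281/7 = 754.429
M(target-absent) = 8305/9 = 922.778
Difference = 922.778 − 754.429 = 168.349 ms

168 ms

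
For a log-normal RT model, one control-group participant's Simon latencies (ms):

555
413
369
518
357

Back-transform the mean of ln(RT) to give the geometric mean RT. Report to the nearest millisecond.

ln(RT): 6.3190, 6.0234, 5.9108, 6.2500, 5.8777
Mean ln(RT) = 30.3809/5 = 6.07618
Geometric mean = exp(6.07618) = 435.36 ms

435 ms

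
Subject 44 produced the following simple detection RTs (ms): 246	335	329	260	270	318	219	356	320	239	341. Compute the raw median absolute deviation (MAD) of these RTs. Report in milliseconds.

Sorted: 219, 239, 246, 260, 270, 318, 320, 329, 335, 341, 356 → median = 318
|x − 318|: 72, 17, 11, 58, 48, 0, 99, 38, 2, 79, 23
Sorted deviations: 0, 2, 11, 17, 23, 38, 48, 58, 72, 79, 99 → MAD = 38

38 ms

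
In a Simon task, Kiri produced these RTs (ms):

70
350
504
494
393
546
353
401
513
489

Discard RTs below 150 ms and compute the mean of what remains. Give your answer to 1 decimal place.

449.2 ms

Excluded: 70
Retained (n=9): Σ = 4043
Mean = 4043/9 = 449.2222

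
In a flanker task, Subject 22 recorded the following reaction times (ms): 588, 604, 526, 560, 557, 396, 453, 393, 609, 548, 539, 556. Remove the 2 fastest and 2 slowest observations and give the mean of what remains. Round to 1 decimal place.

Sorted: 393, 396, 453, 526, 539, 548, 556, 557, 560, 588, 604, 609
Drop lowest 2 (393, 396) and highest 2 (604, 609)
Remaining (n=8): Σ = 4327, mean = 4327/8 = 540.875

540.9 ms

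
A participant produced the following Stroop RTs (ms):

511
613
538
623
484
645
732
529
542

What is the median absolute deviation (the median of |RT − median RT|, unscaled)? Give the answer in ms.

58 ms

Sorted: 484, 511, 529, 538, 542, 613, 623, 645, 732 → median = 542
|x − 542|: 31, 71, 4, 81, 58, 103, 190, 13, 0
Sorted deviations: 0, 4, 13, 31, 58, 71, 81, 103, 190 → MAD = 58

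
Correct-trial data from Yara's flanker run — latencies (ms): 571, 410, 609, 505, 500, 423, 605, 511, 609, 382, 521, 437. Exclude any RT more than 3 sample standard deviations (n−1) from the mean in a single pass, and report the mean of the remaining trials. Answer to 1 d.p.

n = 12, ΣRT = 6083, M = 506.917
Σ(x−M)² = 71762.92; s = √(71762.92/11) = 80.771
Cutoffs: 506.917 ± 3·80.771 → [264.6, 749.2]
No RTs fall outside the cutoffs; all 12 retained. Mean = 6083/12 = 506.917

506.9 ms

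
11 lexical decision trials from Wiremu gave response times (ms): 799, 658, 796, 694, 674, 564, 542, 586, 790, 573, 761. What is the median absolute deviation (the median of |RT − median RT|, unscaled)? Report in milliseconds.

101 ms

Sorted: 542, 564, 573, 586, 658, 674, 694, 761, 790, 796, 799 → median = 674
|x − 674|: 125, 16, 122, 20, 0, 110, 132, 88, 116, 101, 87
Sorted deviations: 0, 16, 20, 87, 88, 101, 110, 116, 122, 125, 132 → MAD = 101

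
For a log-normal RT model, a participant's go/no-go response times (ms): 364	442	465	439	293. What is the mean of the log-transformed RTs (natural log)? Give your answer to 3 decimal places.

ln(RT): 5.8972, 6.0913, 6.1420, 6.0845, 5.6802
Σ ln(RT) = 29.8952
Mean = 29.8952/5 = 5.97903

5.979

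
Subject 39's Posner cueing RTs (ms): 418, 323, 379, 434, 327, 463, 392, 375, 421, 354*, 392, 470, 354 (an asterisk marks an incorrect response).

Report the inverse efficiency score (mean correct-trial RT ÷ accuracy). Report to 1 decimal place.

Correct trials (n=12): 418, 323, 379, 434, 327, 463, 392, 375, 421, 392, 470, 354
Mean correct RT = 4748/12 = 395.6667 ms
Proportion correct = 12/13
IES = 395.6667 / (12/13) = 428.639 ms

428.6 ms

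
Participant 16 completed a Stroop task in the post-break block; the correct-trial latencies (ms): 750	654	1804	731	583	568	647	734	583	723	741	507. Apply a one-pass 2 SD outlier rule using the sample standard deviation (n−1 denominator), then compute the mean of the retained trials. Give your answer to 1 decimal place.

n = 12, ΣRT = 9025, M = 752.083
Σ(x−M)² = 1280066.92; s = √(1280066.92/11) = 341.130
Cutoffs: 752.083 ± 2·341.130 → [69.8, 1434.3]
Outside: 1804 → excluded.
Retained (n=11): Σ = 7221, mean = 7221/11 = 656.455

656.5 ms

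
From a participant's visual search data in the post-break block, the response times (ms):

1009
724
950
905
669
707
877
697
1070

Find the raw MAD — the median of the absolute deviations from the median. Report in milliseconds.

153 ms

Sorted: 669, 697, 707, 724, 877, 905, 950, 1009, 1070 → median = 877
|x − 877|: 132, 153, 73, 28, 208, 170, 0, 180, 193
Sorted deviations: 0, 28, 73, 132, 153, 170, 180, 193, 208 → MAD = 153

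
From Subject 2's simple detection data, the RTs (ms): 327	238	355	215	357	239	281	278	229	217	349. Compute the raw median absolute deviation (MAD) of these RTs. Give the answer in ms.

Sorted: 215, 217, 229, 238, 239, 278, 281, 327, 349, 355, 357 → median = 278
|x − 278|: 49, 40, 77, 63, 79, 39, 3, 0, 49, 61, 71
Sorted deviations: 0, 3, 39, 40, 49, 49, 61, 63, 71, 77, 79 → MAD = 49

49 ms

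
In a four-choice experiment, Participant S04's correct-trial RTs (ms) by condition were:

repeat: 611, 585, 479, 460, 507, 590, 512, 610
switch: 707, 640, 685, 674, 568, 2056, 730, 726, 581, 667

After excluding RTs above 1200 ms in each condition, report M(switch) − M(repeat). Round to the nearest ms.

120 ms

switch: exclude 2056
M(repeat) = 4354/8 = 544.250
M(switch) = 5978/9 = 664.222
Difference = 664.222 − 544.250 = 119.972 ms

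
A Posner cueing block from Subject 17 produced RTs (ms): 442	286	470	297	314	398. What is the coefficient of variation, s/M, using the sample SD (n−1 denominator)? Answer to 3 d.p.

0.216

n = 6, Σ = 2207, M = 367.8333
Σ(x−M)² = 31460.833; s = √(31460.833/5) = 79.3232
CV = 79.3232 / 367.8333 = 0.21565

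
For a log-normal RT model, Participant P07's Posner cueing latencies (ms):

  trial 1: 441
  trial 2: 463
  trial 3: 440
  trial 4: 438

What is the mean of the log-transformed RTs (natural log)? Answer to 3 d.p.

ln(RT): 6.0890, 6.1377, 6.0868, 6.0822
Σ ln(RT) = 24.3958
Mean = 24.3958/4 = 6.09894

6.099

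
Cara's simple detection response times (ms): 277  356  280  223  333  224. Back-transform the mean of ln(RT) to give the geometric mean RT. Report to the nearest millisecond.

ln(RT): 5.6240, 5.8749, 5.6348, 5.4072, 5.8081, 5.4116
Mean ln(RT) = 33.7607/6 = 5.62678
Geometric mean = exp(5.62678) = 277.77 ms

278 ms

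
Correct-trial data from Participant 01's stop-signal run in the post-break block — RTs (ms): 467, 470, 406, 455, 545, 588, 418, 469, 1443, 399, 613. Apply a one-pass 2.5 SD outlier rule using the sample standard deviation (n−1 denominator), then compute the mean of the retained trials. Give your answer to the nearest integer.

483 ms

n = 11, ΣRT = 6273, M = 570.273
Σ(x−M)² = 888202.18; s = √(888202.18/10) = 298.027
Cutoffs: 570.273 ± 2.5·298.027 → [-174.8, 1315.3]
Outside: 1443 → excluded.
Retained (n=10): Σ = 4830, mean = 4830/10 = 483.000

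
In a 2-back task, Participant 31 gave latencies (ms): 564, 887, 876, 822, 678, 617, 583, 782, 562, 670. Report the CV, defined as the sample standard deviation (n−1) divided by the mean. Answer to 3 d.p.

n = 10, Σ = 7041, M = 704.1000
Σ(x−M)² = 146886.900; s = √(146886.900/9) = 127.7528
CV = 127.7528 / 704.1000 = 0.18144

0.181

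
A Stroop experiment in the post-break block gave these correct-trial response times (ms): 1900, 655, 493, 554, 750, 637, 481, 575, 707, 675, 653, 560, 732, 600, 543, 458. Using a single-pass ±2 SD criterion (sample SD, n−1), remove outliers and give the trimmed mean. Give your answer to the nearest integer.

n = 16, ΣRT = 10973, M = 685.812
Σ(x−M)² = 1689744.44; s = √(1689744.44/15) = 335.633
Cutoffs: 685.812 ± 2·335.633 → [14.5, 1357.1]
Outside: 1900 → excluded.
Retained (n=15): Σ = 9073, mean = 9073/15 = 604.867

605 ms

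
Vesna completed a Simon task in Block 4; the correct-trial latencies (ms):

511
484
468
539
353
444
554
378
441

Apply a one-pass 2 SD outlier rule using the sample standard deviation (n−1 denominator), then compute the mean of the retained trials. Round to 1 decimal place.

463.6 ms

n = 9, ΣRT = 4172, M = 463.556
Σ(x−M)² = 36994.22; s = √(36994.22/8) = 68.002
Cutoffs: 463.556 ± 2·68.002 → [327.6, 599.6]
No RTs fall outside the cutoffs; all 9 retained. Mean = 4172/9 = 463.556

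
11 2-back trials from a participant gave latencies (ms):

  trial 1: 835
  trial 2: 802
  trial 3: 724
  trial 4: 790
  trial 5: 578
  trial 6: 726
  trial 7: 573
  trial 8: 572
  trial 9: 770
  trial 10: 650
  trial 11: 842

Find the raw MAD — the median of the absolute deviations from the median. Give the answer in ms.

Sorted: 572, 573, 578, 650, 724, 726, 770, 790, 802, 835, 842 → median = 726
|x − 726|: 109, 76, 2, 64, 148, 0, 153, 154, 44, 76, 116
Sorted deviations: 0, 2, 44, 64, 76, 76, 109, 116, 148, 153, 154 → MAD = 76

76 ms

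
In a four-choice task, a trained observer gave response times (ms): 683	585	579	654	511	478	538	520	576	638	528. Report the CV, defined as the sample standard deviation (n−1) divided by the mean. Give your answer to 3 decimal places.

n = 11, Σ = 6290, M = 571.8182
Σ(x−M)² = 41987.636; s = √(41987.636/10) = 64.7979
CV = 64.7979 / 571.8182 = 0.11332

0.113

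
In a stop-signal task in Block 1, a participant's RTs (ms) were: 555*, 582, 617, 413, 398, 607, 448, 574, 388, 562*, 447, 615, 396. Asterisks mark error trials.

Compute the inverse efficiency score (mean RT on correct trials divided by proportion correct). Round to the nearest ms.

Correct trials (n=11): 582, 617, 413, 398, 607, 448, 574, 388, 447, 615, 396
Mean correct RT = 5485/11 = 498.6364 ms
Proportion correct = 11/13
IES = 498.6364 / (11/13) = 589.298 ms

589 ms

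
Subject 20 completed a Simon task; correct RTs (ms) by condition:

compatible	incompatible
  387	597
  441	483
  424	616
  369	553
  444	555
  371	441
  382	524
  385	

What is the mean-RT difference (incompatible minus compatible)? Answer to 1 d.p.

138.1 ms

M(compatible) = 3203/8 = 400.375
M(incompatible) = 3769/7 = 538.429
Difference = 538.429 − 400.375 = 138.054 ms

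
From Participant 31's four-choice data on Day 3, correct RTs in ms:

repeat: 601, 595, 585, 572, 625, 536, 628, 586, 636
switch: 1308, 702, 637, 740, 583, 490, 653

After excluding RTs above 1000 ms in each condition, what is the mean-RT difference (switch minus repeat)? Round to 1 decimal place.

switch: exclude 1308
M(repeat) = 5364/9 = 596.000
M(switch) = 3805/6 = 634.167
Difference = 634.167 − 596.000 = 38.167 ms

38.2 ms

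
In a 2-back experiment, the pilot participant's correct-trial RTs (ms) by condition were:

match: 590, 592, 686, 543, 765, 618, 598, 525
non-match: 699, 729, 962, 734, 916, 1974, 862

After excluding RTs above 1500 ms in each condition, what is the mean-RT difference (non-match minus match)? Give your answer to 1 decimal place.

202.4 ms

non-match: exclude 1974
M(match) = 4917/8 = 614.625
M(non-match) = 4902/6 = 817.000
Difference = 817.000 − 614.625 = 202.375 ms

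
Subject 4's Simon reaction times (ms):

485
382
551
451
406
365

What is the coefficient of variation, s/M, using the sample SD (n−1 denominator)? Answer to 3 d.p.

0.159

n = 6, Σ = 2640, M = 440.0000
Σ(x−M)² = 24612.000; s = √(24612.000/5) = 70.1598
CV = 70.1598 / 440.0000 = 0.15945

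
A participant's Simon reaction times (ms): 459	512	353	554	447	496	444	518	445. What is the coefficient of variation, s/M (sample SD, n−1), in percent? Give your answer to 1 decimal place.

12.5%

n = 9, Σ = 4228, M = 469.7778
Σ(x−M)² = 27439.556; s = √(27439.556/8) = 58.5657
CV = 58.5657 / 469.7778 = 0.12467 = 12.467%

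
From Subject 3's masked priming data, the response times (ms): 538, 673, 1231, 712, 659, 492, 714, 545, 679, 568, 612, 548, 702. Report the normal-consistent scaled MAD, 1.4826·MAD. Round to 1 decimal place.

81.5 ms

Sorted: 492, 538, 545, 548, 568, 612, 659, 673, 679, 702, 712, 714, 1231 → median = 659
|x − 659| sorted: 0, 14, 20, 43, 47, 53, 55, 91, 111, 114, 121, 167, 572 → MAD = 55
Robust SD ≈ 1.4826 × 55 = 81.543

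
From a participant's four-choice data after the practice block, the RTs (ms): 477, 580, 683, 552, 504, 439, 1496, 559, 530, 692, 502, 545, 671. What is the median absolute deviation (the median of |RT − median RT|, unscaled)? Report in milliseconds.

Sorted: 439, 477, 502, 504, 530, 545, 552, 559, 580, 671, 683, 692, 1496 → median = 552
|x − 552|: 75, 28, 131, 0, 48, 113, 944, 7, 22, 140, 50, 7, 119
Sorted deviations: 0, 7, 7, 22, 28, 48, 50, 75, 113, 119, 131, 140, 944 → MAD = 50

50 ms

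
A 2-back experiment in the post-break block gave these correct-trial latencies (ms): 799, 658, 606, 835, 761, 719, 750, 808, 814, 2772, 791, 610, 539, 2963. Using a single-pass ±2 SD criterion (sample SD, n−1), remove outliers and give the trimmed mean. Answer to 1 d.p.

724.2 ms

n = 14, ΣRT = 14425, M = 1030.357
Σ(x−M)² = 7998621.21; s = √(7998621.21/13) = 784.397
Cutoffs: 1030.357 ± 2·784.397 → [-538.4, 2599.2]
Outside: 2772, 2963 → excluded.
Retained (n=12): Σ = 8690, mean = 8690/12 = 724.167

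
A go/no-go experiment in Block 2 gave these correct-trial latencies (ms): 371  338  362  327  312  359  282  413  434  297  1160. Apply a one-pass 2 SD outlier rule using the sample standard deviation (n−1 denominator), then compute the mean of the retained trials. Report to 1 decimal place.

349.5 ms

n = 11, ΣRT = 4655, M = 423.182
Σ(x−M)² = 618429.64; s = √(618429.64/10) = 248.682
Cutoffs: 423.182 ± 2·248.682 → [-74.2, 920.5]
Outside: 1160 → excluded.
Retained (n=10): Σ = 3495, mean = 3495/10 = 349.500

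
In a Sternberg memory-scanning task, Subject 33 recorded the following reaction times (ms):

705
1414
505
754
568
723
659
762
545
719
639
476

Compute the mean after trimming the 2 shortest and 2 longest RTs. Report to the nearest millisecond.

664 ms

Sorted: 476, 505, 545, 568, 639, 659, 705, 719, 723, 754, 762, 1414
Drop lowest 2 (476, 505) and highest 2 (762, 1414)
Remaining (n=8): Σ = 5312, mean = 5312/8 = 664.000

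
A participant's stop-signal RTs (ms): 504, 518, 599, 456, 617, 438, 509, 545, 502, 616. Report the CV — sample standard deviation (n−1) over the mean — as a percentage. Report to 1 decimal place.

11.9%

n = 10, Σ = 5304, M = 530.4000
Σ(x−M)² = 35934.400; s = √(35934.400/9) = 63.1879
CV = 63.1879 / 530.4000 = 0.11913 = 11.913%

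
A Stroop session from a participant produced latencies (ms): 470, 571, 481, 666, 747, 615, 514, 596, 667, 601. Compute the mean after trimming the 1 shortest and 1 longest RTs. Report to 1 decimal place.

588.9 ms

Sorted: 470, 481, 514, 571, 596, 601, 615, 666, 667, 747
Drop lowest 1 (470) and highest 1 (747)
Remaining (n=8): Σ = 4711, mean = 4711/8 = 588.875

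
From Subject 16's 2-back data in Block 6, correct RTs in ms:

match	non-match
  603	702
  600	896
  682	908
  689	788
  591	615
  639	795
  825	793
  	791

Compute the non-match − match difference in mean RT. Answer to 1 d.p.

124.7 ms

M(match) = 4629/7 = 661.286
M(non-match) = 6288/8 = 786.000
Difference = 786.000 − 661.286 = 124.714 ms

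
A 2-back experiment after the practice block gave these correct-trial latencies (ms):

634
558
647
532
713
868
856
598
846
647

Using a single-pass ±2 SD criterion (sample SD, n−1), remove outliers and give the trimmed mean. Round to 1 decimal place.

689.9 ms

n = 10, ΣRT = 6899, M = 689.900
Σ(x−M)² = 141790.90; s = √(141790.90/9) = 125.517
Cutoffs: 689.900 ± 2·125.517 → [438.9, 940.9]
No RTs fall outside the cutoffs; all 10 retained. Mean = 6899/10 = 689.900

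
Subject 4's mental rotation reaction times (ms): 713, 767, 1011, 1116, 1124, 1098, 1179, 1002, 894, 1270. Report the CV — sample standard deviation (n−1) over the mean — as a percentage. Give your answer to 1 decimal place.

17.6%

n = 10, Σ = 10174, M = 1017.4000
Σ(x−M)² = 288368.400; s = √(288368.400/9) = 178.9998
CV = 178.9998 / 1017.4000 = 0.17594 = 17.594%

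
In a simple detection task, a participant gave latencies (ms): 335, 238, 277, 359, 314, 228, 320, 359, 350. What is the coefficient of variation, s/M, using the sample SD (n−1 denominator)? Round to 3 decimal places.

0.162

n = 9, Σ = 2780, M = 308.8889
Σ(x−M)² = 20128.889; s = √(20128.889/8) = 50.1609
CV = 50.1609 / 308.8889 = 0.16239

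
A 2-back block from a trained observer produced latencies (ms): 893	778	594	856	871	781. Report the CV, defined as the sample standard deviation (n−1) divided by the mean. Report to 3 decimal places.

n = 6, Σ = 4773, M = 795.5000
Σ(x−M)² = 59985.500; s = √(59985.500/5) = 109.5313
CV = 109.5313 / 795.5000 = 0.13769

0.138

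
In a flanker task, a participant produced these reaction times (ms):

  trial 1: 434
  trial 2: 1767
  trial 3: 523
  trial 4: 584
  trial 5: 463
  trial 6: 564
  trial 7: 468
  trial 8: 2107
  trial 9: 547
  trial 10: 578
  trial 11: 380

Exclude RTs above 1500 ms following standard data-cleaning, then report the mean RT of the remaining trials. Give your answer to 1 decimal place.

Excluded: 1767, 2107
Retained (n=9): Σ = 4541
Mean = 4541/9 = 504.5556

504.6 ms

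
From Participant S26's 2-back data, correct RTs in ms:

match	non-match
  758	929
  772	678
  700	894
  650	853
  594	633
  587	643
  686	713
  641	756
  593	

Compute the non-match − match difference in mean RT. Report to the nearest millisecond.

98 ms

M(match) = 5981/9 = 664.556
M(non-match) = 6099/8 = 762.375
Difference = 762.375 − 664.556 = 97.819 ms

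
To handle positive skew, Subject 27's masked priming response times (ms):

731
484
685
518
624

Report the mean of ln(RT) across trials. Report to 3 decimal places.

ln(RT): 6.5944, 6.1821, 6.5294, 6.2500, 6.4362
Σ ln(RT) = 31.9920
Mean = 31.9920/5 = 6.39841

6.398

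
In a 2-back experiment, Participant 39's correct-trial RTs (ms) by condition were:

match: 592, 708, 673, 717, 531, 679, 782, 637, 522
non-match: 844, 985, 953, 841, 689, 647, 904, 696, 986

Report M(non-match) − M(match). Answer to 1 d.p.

189.3 ms

M(match) = 5841/9 = 649.000
M(non-match) = 7545/9 = 838.333
Difference = 838.333 − 649.000 = 189.333 ms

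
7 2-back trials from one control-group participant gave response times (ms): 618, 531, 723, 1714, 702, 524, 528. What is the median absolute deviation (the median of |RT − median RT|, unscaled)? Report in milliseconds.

90 ms

Sorted: 524, 528, 531, 618, 702, 723, 1714 → median = 618
|x − 618|: 0, 87, 105, 1096, 84, 94, 90
Sorted deviations: 0, 84, 87, 90, 94, 105, 1096 → MAD = 90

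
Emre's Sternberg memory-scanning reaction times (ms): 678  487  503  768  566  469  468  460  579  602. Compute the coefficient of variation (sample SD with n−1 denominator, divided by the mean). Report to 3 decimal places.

n = 10, Σ = 5580, M = 558.0000
Σ(x−M)² = 94632.000; s = √(94632.000/9) = 102.5410
CV = 102.5410 / 558.0000 = 0.18377

0.184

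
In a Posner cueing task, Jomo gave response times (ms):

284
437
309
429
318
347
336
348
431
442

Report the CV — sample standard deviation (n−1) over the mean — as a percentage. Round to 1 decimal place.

n = 10, Σ = 3681, M = 368.1000
Σ(x−M)² = 32828.900; s = √(32828.900/9) = 60.3958
CV = 60.3958 / 368.1000 = 0.16407 = 16.407%

16.4%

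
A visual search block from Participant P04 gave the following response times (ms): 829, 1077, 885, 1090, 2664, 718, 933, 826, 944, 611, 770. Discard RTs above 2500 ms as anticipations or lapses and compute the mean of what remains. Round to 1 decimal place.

Excluded: 2664
Retained (n=10): Σ = 8683
Mean = 8683/10 = 868.3000

868.3 ms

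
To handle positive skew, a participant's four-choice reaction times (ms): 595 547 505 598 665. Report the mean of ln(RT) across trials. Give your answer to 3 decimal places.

6.362

ln(RT): 6.3886, 6.3044, 6.2246, 6.3936, 6.4998
Σ ln(RT) = 31.8109
Mean = 31.8109/5 = 6.36219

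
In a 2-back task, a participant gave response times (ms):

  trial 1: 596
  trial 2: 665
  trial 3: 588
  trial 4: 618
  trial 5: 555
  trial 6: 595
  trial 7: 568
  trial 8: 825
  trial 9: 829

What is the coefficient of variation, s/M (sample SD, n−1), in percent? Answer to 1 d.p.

n = 9, Σ = 5839, M = 648.7778
Σ(x−M)² = 89435.556; s = √(89435.556/8) = 105.7329
CV = 105.7329 / 648.7778 = 0.16297 = 16.297%

16.3%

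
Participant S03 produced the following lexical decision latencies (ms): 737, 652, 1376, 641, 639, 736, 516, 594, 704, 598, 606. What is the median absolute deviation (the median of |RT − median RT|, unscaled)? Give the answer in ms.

Sorted: 516, 594, 598, 606, 639, 641, 652, 704, 736, 737, 1376 → median = 641
|x − 641|: 96, 11, 735, 0, 2, 95, 125, 47, 63, 43, 35
Sorted deviations: 0, 2, 11, 35, 43, 47, 63, 95, 96, 125, 735 → MAD = 47

47 ms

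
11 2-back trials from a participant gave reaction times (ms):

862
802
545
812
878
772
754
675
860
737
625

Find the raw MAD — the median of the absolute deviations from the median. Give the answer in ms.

88 ms

Sorted: 545, 625, 675, 737, 754, 772, 802, 812, 860, 862, 878 → median = 772
|x − 772|: 90, 30, 227, 40, 106, 0, 18, 97, 88, 35, 147
Sorted deviations: 0, 18, 30, 35, 40, 88, 90, 97, 106, 147, 227 → MAD = 88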